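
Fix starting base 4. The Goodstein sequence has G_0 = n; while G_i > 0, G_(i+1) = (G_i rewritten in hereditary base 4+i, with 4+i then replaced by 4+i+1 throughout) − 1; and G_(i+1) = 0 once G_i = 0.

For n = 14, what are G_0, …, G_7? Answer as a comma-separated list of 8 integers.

G_0=14  [base 4] 3·4 + 2  →[4↦5]→  3·5 + 2 = 17  −1 ⇒ G_1=16
G_1=16  [base 5] 3·5 + 1  →[5↦6]→  3·6 + 1 = 19  −1 ⇒ G_2=18
G_2=18  [base 6] 3·6  →[6↦7]→  3·7 = 21  −1 ⇒ G_3=20
G_3=20  [base 7] 2·7 + 6  →[7↦8]→  2·8 + 6 = 22  −1 ⇒ G_4=21
G_4=21  [base 8] 2·8 + 5  →[8↦9]→  2·9 + 5 = 23  −1 ⇒ G_5=22
G_5=22  [base 9] 2·9 + 4  →[9↦10]→  2·10 + 4 = 24  −1 ⇒ G_6=23
G_6=23  [base 10] 2·10 + 3  →[10↦11]→  2·11 + 3 = 25  −1 ⇒ G_7=24

14, 16, 18, 20, 21, 22, 23, 24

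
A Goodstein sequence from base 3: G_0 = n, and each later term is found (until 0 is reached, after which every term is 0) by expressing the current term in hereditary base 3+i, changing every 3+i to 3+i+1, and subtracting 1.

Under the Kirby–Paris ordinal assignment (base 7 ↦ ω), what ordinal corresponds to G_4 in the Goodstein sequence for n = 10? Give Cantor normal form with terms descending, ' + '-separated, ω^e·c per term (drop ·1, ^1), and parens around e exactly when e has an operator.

i=0: 10 = 3^2 + 1 (b=3); 3→4: 4^2 + 1 = 17; 17−1 = 16
i=1: 16 = 4^2 (b=4); 4→5: 5^2 = 25; 25−1 = 24
i=2: 24 = 4·5 + 4 (b=5); 5→6: 4·6 + 4 = 28; 28−1 = 27
i=3: 27 = 4·6 + 3 (b=6); 6→7: 4·7 + 3 = 31; 31−1 = 30
i=4: 30 = 4·7 + 2 (b=7); 7→8: 4·8 + 2 = 34; 34−1 = 33

ω·4 + 2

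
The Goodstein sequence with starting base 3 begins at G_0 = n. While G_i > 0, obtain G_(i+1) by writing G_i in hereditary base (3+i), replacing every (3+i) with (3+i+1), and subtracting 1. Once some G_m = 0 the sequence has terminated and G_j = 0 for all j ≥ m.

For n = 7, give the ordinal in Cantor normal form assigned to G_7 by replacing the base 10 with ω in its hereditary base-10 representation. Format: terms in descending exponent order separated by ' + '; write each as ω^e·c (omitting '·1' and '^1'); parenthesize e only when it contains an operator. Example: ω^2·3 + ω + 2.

G_0=7  [base 3] 2·3 + 1  →[3↦4]→  2·4 + 1 = 9  −1 ⇒ G_1=8
G_1=8  [base 4] 2·4  →[4↦5]→  2·5 = 10  −1 ⇒ G_2=9
G_2=9  [base 5] 5 + 4  →[5↦6]→  6 + 4 = 10  −1 ⇒ G_3=9
G_3=9  [base 6] 6 + 3  →[6↦7]→  7 + 3 = 10  −1 ⇒ G_4=9
G_4=9  [base 7] 7 + 2  →[7↦8]→  8 + 2 = 10  −1 ⇒ G_5=9
G_5=9  [base 8] 8 + 1  →[8↦9]→  9 + 1 = 10  −1 ⇒ G_6=9
G_6=9  [base 9] 9  →[9↦10]→  10 = 10  −1 ⇒ G_7=9
G_7=9  [base 10] 9  →[10↦11]→  9 = 9  −1 ⇒ G_8=8

9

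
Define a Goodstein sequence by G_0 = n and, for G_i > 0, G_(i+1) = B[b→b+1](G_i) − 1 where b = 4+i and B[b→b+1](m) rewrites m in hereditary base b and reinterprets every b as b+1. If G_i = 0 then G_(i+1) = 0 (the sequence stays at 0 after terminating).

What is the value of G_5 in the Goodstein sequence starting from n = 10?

13

i=0: 10 = 2·4 + 2 (b=4); 4→5: 2·5 + 2 = 12; 12−1 = 11
i=1: 11 = 2·5 + 1 (b=5); 5→6: 2·6 + 1 = 13; 13−1 = 12
i=2: 12 = 2·6 (b=6); 6→7: 2·7 = 14; 14−1 = 13
i=3: 13 = 7 + 6 (b=7); 7→8: 8 + 6 = 14; 14−1 = 13
i=4: 13 = 8 + 5 (b=8); 8→9: 9 + 5 = 14; 14−1 = 13
i=5: 13 = 9 + 4 (b=9); 9→10: 10 + 4 = 14; 14−1 = 13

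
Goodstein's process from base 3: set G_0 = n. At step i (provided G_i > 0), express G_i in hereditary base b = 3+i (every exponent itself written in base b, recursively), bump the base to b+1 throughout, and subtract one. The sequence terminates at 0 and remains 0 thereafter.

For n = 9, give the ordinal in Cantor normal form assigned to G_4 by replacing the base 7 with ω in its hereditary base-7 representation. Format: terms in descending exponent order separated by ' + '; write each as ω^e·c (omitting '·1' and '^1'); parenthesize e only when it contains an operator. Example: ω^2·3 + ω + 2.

ω·3

[0] 9 ≡ 3^2 (base 3). Lift 4: 16. −1: 15.
[1] 15 ≡ 3·4 + 3 (base 4). Lift 5: 18. −1: 17.
[2] 17 ≡ 3·5 + 2 (base 5). Lift 6: 20. −1: 19.
[3] 19 ≡ 3·6 + 1 (base 6). Lift 7: 22. −1: 21.
[4] 21 ≡ 3·7 (base 7). Lift 8: 24. −1: 23.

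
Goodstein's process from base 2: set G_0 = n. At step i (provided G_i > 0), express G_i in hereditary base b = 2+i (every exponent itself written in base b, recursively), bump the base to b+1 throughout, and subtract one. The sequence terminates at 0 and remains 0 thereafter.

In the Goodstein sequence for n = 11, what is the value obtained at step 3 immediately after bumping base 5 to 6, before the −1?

279938

11 —HB2→ 2^(2 + 1) + 2 + 1 —bump→ 3^(3 + 1) + 3 + 1 = 85 —(−1)→ 84
84 —HB3→ 3^(3 + 1) + 3 —bump→ 4^(4 + 1) + 4 = 1028 —(−1)→ 1027
1027 —HB4→ 4^(4 + 1) + 3 —bump→ 5^(5 + 1) + 3 = 15628 —(−1)→ 15627
15627 —HB5→ 5^(5 + 1) + 2 —bump→ 6^(6 + 1) + 2 = 279938 —(−1)→ 279937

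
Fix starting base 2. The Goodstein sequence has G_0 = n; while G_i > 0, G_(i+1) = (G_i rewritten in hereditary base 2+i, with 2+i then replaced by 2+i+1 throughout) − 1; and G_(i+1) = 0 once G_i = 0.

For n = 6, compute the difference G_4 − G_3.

(0) 6|_2 = 2^2 + 2 ↦ 3^3 + 3|_3 = 30 ⇒ 29
(1) 29|_3 = 3^3 + 2 ↦ 4^4 + 2|_4 = 258 ⇒ 257
(2) 257|_4 = 4^4 + 1 ↦ 5^5 + 1|_5 = 3126 ⇒ 3125
(3) 3125|_5 = 5^5 ↦ 6^6|_6 = 46656 ⇒ 46655

43530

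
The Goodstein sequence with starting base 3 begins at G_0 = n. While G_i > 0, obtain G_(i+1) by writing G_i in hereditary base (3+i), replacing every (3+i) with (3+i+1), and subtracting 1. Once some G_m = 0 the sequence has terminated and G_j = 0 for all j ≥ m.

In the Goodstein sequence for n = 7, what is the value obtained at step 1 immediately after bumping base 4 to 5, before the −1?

10

[0] 7 ≡ 2·3 + 1 (base 3). Lift 4: 9. −1: 8.
[1] 8 ≡ 2·4 (base 4). Lift 5: 10. −1: 9.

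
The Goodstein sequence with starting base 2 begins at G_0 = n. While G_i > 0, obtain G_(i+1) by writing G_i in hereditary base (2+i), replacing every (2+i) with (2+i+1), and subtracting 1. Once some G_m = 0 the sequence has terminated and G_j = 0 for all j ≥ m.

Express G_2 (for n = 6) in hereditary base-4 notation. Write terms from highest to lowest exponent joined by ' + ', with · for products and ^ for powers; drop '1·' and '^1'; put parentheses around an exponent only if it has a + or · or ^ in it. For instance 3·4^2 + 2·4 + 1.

(0) 6|_2 = 2^2 + 2 ↦ 3^3 + 3|_3 = 30 ⇒ 29
(1) 29|_3 = 3^3 + 2 ↦ 4^4 + 2|_4 = 258 ⇒ 257
(2) 257|_4 = 4^4 + 1 ↦ 5^5 + 1|_5 = 3126 ⇒ 3125

4^4 + 1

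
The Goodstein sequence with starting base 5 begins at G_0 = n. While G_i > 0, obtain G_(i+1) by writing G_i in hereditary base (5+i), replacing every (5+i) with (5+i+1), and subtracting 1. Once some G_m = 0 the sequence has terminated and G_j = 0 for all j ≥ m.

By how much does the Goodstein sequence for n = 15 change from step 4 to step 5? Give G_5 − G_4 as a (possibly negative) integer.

1

step 0: 15 = 3·5; sub 6 for 5: 3·6; = 18; G_1 = 18−1 = 17
step 1: 17 = 2·6 + 5; sub 7 for 6: 2·7 + 5; = 19; G_2 = 19−1 = 18
step 2: 18 = 2·7 + 4; sub 8 for 7: 2·8 + 4; = 20; G_3 = 20−1 = 19
step 3: 19 = 2·8 + 3; sub 9 for 8: 2·9 + 3; = 21; G_4 = 21−1 = 20
step 4: 20 = 2·9 + 2; sub 10 for 9: 2·10 + 2; = 22; G_5 = 22−1 = 21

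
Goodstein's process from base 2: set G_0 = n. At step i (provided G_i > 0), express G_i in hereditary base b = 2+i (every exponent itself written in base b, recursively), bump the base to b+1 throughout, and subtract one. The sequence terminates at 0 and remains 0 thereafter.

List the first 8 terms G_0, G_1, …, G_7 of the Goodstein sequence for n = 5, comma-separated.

step 0: 5 = 2^2 + 1; sub 3 for 2: 3^3 + 1; = 28; G_1 = 28−1 = 27
step 1: 27 = 3^3; sub 4 for 3: 4^4; = 256; G_2 = 256−1 = 255
step 2: 255 = 3·4^3 + 3·4^2 + 3·4 + 3; sub 5 for 4: 3·5^3 + 3·5^2 + 3·5 + 3; = 468; G_3 = 468−1 = 467
step 3: 467 = 3·5^3 + 3·5^2 + 3·5 + 2; sub 6 for 5: 3·6^3 + 3·6^2 + 3·6 + 2; = 776; G_4 = 776−1 = 775
step 4: 775 = 3·6^3 + 3·6^2 + 3·6 + 1; sub 7 for 6: 3·7^3 + 3·7^2 + 3·7 + 1; = 1198; G_5 = 1198−1 = 1197
step 5: 1197 = 3·7^3 + 3·7^2 + 3·7; sub 8 for 7: 3·8^3 + 3·8^2 + 3·8; = 1752; G_6 = 1752−1 = 1751
step 6: 1751 = 3·8^3 + 3·8^2 + 2·8 + 7; sub 9 for 8: 3·9^3 + 3·9^2 + 2·9 + 7; = 2455; G_7 = 2455−1 = 2454

5, 27, 255, 467, 775, 1197, 1751, 2454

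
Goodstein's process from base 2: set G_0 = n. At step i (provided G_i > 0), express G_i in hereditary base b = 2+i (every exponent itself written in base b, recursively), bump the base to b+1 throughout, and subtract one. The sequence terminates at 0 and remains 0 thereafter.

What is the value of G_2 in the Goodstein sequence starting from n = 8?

8 —HB2→ 2^(2 + 1) —bump→ 3^(3 + 1) = 81 —(−1)→ 80
80 —HB3→ 2·3^3 + 2·3^2 + 2·3 + 2 —bump→ 2·4^4 + 2·4^2 + 2·4 + 2 = 554 —(−1)→ 553
553 —HB4→ 2·4^4 + 2·4^2 + 2·4 + 1 —bump→ 2·5^5 + 2·5^2 + 2·5 + 1 = 6311 —(−1)→ 6310

553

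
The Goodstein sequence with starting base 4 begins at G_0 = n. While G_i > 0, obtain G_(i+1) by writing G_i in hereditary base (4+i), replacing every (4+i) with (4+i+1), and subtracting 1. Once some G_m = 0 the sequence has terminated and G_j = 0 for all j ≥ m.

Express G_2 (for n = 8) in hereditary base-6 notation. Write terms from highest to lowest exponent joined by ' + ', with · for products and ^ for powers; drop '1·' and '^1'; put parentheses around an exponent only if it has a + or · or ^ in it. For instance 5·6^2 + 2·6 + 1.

base 4: 8 = 2·4; at 5: 2·5 = 10; next = 9
base 5: 9 = 5 + 4; at 6: 6 + 4 = 10; next = 9
base 6: 9 = 6 + 3; at 7: 7 + 3 = 10; next = 9

6 + 3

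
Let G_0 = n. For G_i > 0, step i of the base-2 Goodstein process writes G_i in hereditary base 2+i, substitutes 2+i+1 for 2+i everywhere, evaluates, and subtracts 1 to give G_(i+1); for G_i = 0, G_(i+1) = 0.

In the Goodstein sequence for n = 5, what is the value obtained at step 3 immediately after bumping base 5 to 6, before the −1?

776

step 0: 5 = 2^2 + 1; sub 3 for 2: 3^3 + 1; = 28; G_1 = 28−1 = 27
step 1: 27 = 3^3; sub 4 for 3: 4^4; = 256; G_2 = 256−1 = 255
step 2: 255 = 3·4^3 + 3·4^2 + 3·4 + 3; sub 5 for 4: 3·5^3 + 3·5^2 + 3·5 + 3; = 468; G_3 = 468−1 = 467
step 3: 467 = 3·5^3 + 3·5^2 + 3·5 + 2; sub 6 for 5: 3·6^3 + 3·6^2 + 3·6 + 2; = 776; G_4 = 776−1 = 775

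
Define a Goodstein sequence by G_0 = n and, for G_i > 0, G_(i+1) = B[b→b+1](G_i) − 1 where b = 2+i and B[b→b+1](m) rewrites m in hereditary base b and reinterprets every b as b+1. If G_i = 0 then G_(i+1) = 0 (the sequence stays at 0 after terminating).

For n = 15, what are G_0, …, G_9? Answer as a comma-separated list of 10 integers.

15, 111, 1283, 18752, 326593, 6588344, 150994943, 3524450280, 100077777775, 3138578427934

i=0: 15 = 2^(2 + 1) + 2^2 + 2 + 1 (b=2); 2→3: 3^(3 + 1) + 3^3 + 3 + 1 = 112; 112−1 = 111
i=1: 111 = 3^(3 + 1) + 3^3 + 3 (b=3); 3→4: 4^(4 + 1) + 4^4 + 4 = 1284; 1284−1 = 1283
i=2: 1283 = 4^(4 + 1) + 4^4 + 3 (b=4); 4→5: 5^(5 + 1) + 5^5 + 3 = 18753; 18753−1 = 18752
i=3: 18752 = 5^(5 + 1) + 5^5 + 2 (b=5); 5→6: 6^(6 + 1) + 6^6 + 2 = 326594; 326594−1 = 326593
i=4: 326593 = 6^(6 + 1) + 6^6 + 1 (b=6); 6→7: 7^(7 + 1) + 7^7 + 1 = 6588345; 6588345−1 = 6588344
i=5: 6588344 = 7^(7 + 1) + 7^7 (b=7); 7→8: 8^(8 + 1) + 8^8 = 150994944; 150994944−1 = 150994943
i=6: 150994943 = 8^(8 + 1) + 7·8^7 + 7·8^6 + 7·8^5 + 7·8^4 + 7·8^3 + 7·8^2 + 7·8 + 7 (b=8); 8→9: 9^(9 + 1) + 7·9^7 + 7·9^6 + 7·9^5 + 7·9^4 + 7·9^3 + 7·9^2 + 7·9 + 7 = 3524450281; 3524450281−1 = 3524450280
i=7: 3524450280 = 9^(9 + 1) + 7·9^7 + 7·9^6 + 7·9^5 + 7·9^4 + 7·9^3 + 7·9^2 + 7·9 + 6 (b=9); 9→10: 10^(10 + 1) + 7·10^7 + 7·10^6 + 7·10^5 + 7·10^4 + 7·10^3 + 7·10^2 + 7·10 + 6 = 100077777776; 100077777776−1 = 100077777775
i=8: 100077777775 = 10^(10 + 1) + 7·10^7 + 7·10^6 + 7·10^5 + 7·10^4 + 7·10^3 + 7·10^2 + 7·10 + 5 (b=10); 10→11: 11^(11 + 1) + 7·11^7 + 7·11^6 + 7·11^5 + 7·11^4 + 7·11^3 + 7·11^2 + 7·11 + 5 = 3138578427935; 3138578427935−1 = 3138578427934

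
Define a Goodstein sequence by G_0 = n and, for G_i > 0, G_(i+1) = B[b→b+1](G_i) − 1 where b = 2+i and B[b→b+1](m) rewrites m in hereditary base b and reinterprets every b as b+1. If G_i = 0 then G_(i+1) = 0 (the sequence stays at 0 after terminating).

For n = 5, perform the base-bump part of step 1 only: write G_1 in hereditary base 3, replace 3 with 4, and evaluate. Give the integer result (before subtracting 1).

256

base 2: 5 = 2^2 + 1; at 3: 3^3 + 1 = 28; next = 27
base 3: 27 = 3^3; at 4: 4^4 = 256; next = 255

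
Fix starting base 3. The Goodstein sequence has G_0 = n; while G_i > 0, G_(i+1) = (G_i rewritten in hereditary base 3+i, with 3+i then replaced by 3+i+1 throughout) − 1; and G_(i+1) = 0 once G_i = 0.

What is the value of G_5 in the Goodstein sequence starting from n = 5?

base 3: 5 = 3 + 2; at 4: 4 + 2 = 6; next = 5
base 4: 5 = 4 + 1; at 5: 5 + 1 = 6; next = 5
base 5: 5 = 5; at 6: 6 = 6; next = 5
base 6: 5 = 5; at 7: 5 = 5; next = 4
base 7: 4 = 4; at 8: 4 = 4; next = 3
base 8: 3 = 3; at 9: 3 = 3; next = 2

3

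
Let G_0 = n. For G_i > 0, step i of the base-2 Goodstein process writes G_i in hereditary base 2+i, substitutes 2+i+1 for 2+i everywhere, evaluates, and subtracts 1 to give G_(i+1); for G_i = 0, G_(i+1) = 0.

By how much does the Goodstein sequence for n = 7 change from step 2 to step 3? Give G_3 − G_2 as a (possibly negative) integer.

2868

7 —HB2→ 2^2 + 2 + 1 —bump→ 3^3 + 3 + 1 = 31 —(−1)→ 30
30 —HB3→ 3^3 + 3 —bump→ 4^4 + 4 = 260 —(−1)→ 259
259 —HB4→ 4^4 + 3 —bump→ 5^5 + 3 = 3128 —(−1)→ 3127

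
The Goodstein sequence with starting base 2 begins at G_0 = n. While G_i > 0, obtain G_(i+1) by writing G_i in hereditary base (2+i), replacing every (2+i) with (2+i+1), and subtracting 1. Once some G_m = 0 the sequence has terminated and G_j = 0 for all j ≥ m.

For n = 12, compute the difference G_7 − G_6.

G_0 = 12. HB_2(12) = 2^(2 + 1) + 2^2. Bump = 108. G_1 = 107.
G_1 = 107. HB_3(107) = 3^(3 + 1) + 2·3^2 + 2·3 + 2. Bump = 1066. G_2 = 1065.
G_2 = 1065. HB_4(1065) = 4^(4 + 1) + 2·4^2 + 2·4 + 1. Bump = 15686. G_3 = 15685.
G_3 = 15685. HB_5(15685) = 5^(5 + 1) + 2·5^2 + 2·5. Bump = 280020. G_4 = 280019.
G_4 = 280019. HB_6(280019) = 6^(6 + 1) + 2·6^2 + 6 + 5. Bump = 5764911. G_5 = 5764910.
G_5 = 5764910. HB_7(5764910) = 7^(7 + 1) + 2·7^2 + 7 + 4. Bump = 134217868. G_6 = 134217867.
G_6 = 134217867. HB_8(134217867) = 8^(8 + 1) + 2·8^2 + 8 + 3. Bump = 3486784575. G_7 = 3486784574.

3352566707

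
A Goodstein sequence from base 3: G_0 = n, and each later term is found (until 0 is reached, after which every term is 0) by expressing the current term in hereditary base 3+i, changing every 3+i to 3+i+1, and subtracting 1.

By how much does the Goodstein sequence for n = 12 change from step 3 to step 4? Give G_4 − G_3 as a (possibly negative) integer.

12

[0] 12 ≡ 3^2 + 3 (base 3). Lift 4: 20. −1: 19.
[1] 19 ≡ 4^2 + 3 (base 4). Lift 5: 28. −1: 27.
[2] 27 ≡ 5^2 + 2 (base 5). Lift 6: 38. −1: 37.
[3] 37 ≡ 6^2 + 1 (base 6). Lift 7: 50. −1: 49.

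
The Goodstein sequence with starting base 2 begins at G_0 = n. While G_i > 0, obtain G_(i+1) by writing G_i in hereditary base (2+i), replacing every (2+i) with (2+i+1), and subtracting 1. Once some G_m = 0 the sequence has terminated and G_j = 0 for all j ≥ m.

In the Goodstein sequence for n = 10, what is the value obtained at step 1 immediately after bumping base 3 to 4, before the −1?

i=0: 10 = 2^(2 + 1) + 2 (b=2); 2→3: 3^(3 + 1) + 3 = 84; 84−1 = 83
i=1: 83 = 3^(3 + 1) + 2 (b=3); 3→4: 4^(4 + 1) + 2 = 1026; 1026−1 = 1025

1026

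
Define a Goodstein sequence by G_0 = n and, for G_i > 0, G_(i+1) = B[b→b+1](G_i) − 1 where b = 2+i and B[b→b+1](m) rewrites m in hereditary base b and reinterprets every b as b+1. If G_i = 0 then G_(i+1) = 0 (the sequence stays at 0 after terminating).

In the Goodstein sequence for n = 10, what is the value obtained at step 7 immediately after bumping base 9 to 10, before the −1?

G_0=10  [base 2] 2^(2 + 1) + 2  →[2↦3]→  3^(3 + 1) + 3 = 84  −1 ⇒ G_1=83
G_1=83  [base 3] 3^(3 + 1) + 2  →[3↦4]→  4^(4 + 1) + 2 = 1026  −1 ⇒ G_2=1025
G_2=1025  [base 4] 4^(4 + 1) + 1  →[4↦5]→  5^(5 + 1) + 1 = 15626  −1 ⇒ G_3=15625
G_3=15625  [base 5] 5^(5 + 1)  →[5↦6]→  6^(6 + 1) = 279936  −1 ⇒ G_4=279935
G_4=279935  [base 6] 5·6^6 + 5·6^5 + 5·6^4 + 5·6^3 + 5·6^2 + 5·6 + 5  →[6↦7]→  5·7^7 + 5·7^5 + 5·7^4 + 5·7^3 + 5·7^2 + 5·7 + 5 = 4215755  −1 ⇒ G_5=4215754
G_5=4215754  [base 7] 5·7^7 + 5·7^5 + 5·7^4 + 5·7^3 + 5·7^2 + 5·7 + 4  →[7↦8]→  5·8^8 + 5·8^5 + 5·8^4 + 5·8^3 + 5·8^2 + 5·8 + 4 = 84073324  −1 ⇒ G_6=84073323
G_6=84073323  [base 8] 5·8^8 + 5·8^5 + 5·8^4 + 5·8^3 + 5·8^2 + 5·8 + 3  →[8↦9]→  5·9^9 + 5·9^5 + 5·9^4 + 5·9^3 + 5·9^2 + 5·9 + 3 = 1937434593  −1 ⇒ G_7=1937434592
G_7=1937434592  [base 9] 5·9^9 + 5·9^5 + 5·9^4 + 5·9^3 + 5·9^2 + 5·9 + 2  →[9↦10]→  5·10^10 + 5·10^5 + 5·10^4 + 5·10^3 + 5·10^2 + 5·10 + 2 = 50000555552  −1 ⇒ G_8=50000555551

50000555552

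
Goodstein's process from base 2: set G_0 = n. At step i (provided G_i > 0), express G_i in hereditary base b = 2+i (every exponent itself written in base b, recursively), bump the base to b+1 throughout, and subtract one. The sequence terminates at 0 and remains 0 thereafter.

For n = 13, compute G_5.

G_0 = 13. HB_2(13) = 2^(2 + 1) + 2^2 + 1. Bump = 109. G_1 = 108.
G_1 = 108. HB_3(108) = 3^(3 + 1) + 3^3. Bump = 1280. G_2 = 1279.
G_2 = 1279. HB_4(1279) = 4^(4 + 1) + 3·4^3 + 3·4^2 + 3·4 + 3. Bump = 16093. G_3 = 16092.
G_3 = 16092. HB_5(16092) = 5^(5 + 1) + 3·5^3 + 3·5^2 + 3·5 + 2. Bump = 280712. G_4 = 280711.
G_4 = 280711. HB_6(280711) = 6^(6 + 1) + 3·6^3 + 3·6^2 + 3·6 + 1. Bump = 5765999. G_5 = 5765998.
G_5 = 5765998. HB_7(5765998) = 7^(7 + 1) + 3·7^3 + 3·7^2 + 3·7. Bump = 134219480. G_6 = 134219479.

5765998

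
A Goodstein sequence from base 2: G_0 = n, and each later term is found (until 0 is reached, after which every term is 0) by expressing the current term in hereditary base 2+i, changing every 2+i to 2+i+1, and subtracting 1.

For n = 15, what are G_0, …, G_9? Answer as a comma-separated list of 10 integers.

base 2: 15 = 2^(2 + 1) + 2^2 + 2 + 1; at 3: 3^(3 + 1) + 3^3 + 3 + 1 = 112; next = 111
base 3: 111 = 3^(3 + 1) + 3^3 + 3; at 4: 4^(4 + 1) + 4^4 + 4 = 1284; next = 1283
base 4: 1283 = 4^(4 + 1) + 4^4 + 3; at 5: 5^(5 + 1) + 5^5 + 3 = 18753; next = 18752
base 5: 18752 = 5^(5 + 1) + 5^5 + 2; at 6: 6^(6 + 1) + 6^6 + 2 = 326594; next = 326593
base 6: 326593 = 6^(6 + 1) + 6^6 + 1; at 7: 7^(7 + 1) + 7^7 + 1 = 6588345; next = 6588344
base 7: 6588344 = 7^(7 + 1) + 7^7; at 8: 8^(8 + 1) + 8^8 = 150994944; next = 150994943
base 8: 150994943 = 8^(8 + 1) + 7·8^7 + 7·8^6 + 7·8^5 + 7·8^4 + 7·8^3 + 7·8^2 + 7·8 + 7; at 9: 9^(9 + 1) + 7·9^7 + 7·9^6 + 7·9^5 + 7·9^4 + 7·9^3 + 7·9^2 + 7·9 + 7 = 3524450281; next = 3524450280
base 9: 3524450280 = 9^(9 + 1) + 7·9^7 + 7·9^6 + 7·9^5 + 7·9^4 + 7·9^3 + 7·9^2 + 7·9 + 6; at 10: 10^(10 + 1) + 7·10^7 + 7·10^6 + 7·10^5 + 7·10^4 + 7·10^3 + 7·10^2 + 7·10 + 6 = 100077777776; next = 100077777775
base 10: 100077777775 = 10^(10 + 1) + 7·10^7 + 7·10^6 + 7·10^5 + 7·10^4 + 7·10^3 + 7·10^2 + 7·10 + 5; at 11: 11^(11 + 1) + 7·11^7 + 7·11^6 + 7·11^5 + 7·11^4 + 7·11^3 + 7·11^2 + 7·11 + 5 = 3138578427935; next = 3138578427934

15, 111, 1283, 18752, 326593, 6588344, 150994943, 3524450280, 100077777775, 3138578427934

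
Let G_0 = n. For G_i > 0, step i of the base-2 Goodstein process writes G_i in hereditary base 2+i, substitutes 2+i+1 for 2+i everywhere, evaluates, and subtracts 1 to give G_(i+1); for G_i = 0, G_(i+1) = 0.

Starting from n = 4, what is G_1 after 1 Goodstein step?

step 0: 4 = 2^2; sub 3 for 2: 3^3; = 27; G_1 = 27−1 = 26
step 1: 26 = 2·3^2 + 2·3 + 2; sub 4 for 3: 2·4^2 + 2·4 + 2; = 42; G_2 = 42−1 = 41

26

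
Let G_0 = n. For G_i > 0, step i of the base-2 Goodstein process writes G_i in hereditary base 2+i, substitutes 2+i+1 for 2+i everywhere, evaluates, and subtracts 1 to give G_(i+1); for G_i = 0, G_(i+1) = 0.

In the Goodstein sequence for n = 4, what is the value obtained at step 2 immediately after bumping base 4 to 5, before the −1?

61

G_0=4  [base 2] 2^2  →[2↦3]→  3^3 = 27  −1 ⇒ G_1=26
G_1=26  [base 3] 2·3^2 + 2·3 + 2  →[3↦4]→  2·4^2 + 2·4 + 2 = 42  −1 ⇒ G_2=41
G_2=41  [base 4] 2·4^2 + 2·4 + 1  →[4↦5]→  2·5^2 + 2·5 + 1 = 61  −1 ⇒ G_3=60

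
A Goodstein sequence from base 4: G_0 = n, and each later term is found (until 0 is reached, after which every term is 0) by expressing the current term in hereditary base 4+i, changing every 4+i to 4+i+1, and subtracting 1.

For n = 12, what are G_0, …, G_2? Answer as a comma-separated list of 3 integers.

(0) 12|_4 = 3·4 ↦ 3·5|_5 = 15 ⇒ 14
(1) 14|_5 = 2·5 + 4 ↦ 2·6 + 4|_6 = 16 ⇒ 15

12, 14, 15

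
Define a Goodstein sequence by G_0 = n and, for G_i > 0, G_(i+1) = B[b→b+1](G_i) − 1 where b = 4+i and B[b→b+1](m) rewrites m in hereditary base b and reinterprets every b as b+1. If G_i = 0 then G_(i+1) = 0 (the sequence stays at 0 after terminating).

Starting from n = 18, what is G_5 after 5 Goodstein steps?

G_0=18  [base 4] 4^2 + 2  →[4↦5]→  5^2 + 2 = 27  −1 ⇒ G_1=26
G_1=26  [base 5] 5^2 + 1  →[5↦6]→  6^2 + 1 = 37  −1 ⇒ G_2=36
G_2=36  [base 6] 6^2  →[6↦7]→  7^2 = 49  −1 ⇒ G_3=48
G_3=48  [base 7] 6·7 + 6  →[7↦8]→  6·8 + 6 = 54  −1 ⇒ G_4=53
G_4=53  [base 8] 6·8 + 5  →[8↦9]→  6·9 + 5 = 59  −1 ⇒ G_5=58

58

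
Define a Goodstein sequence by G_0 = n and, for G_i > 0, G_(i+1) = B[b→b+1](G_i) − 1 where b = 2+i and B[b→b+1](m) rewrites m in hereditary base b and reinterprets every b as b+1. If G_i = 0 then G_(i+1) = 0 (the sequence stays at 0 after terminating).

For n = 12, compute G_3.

base 2: 12 = 2^(2 + 1) + 2^2; at 3: 3^(3 + 1) + 3^3 = 108; next = 107
base 3: 107 = 3^(3 + 1) + 2·3^2 + 2·3 + 2; at 4: 4^(4 + 1) + 2·4^2 + 2·4 + 2 = 1066; next = 1065
base 4: 1065 = 4^(4 + 1) + 2·4^2 + 2·4 + 1; at 5: 5^(5 + 1) + 2·5^2 + 2·5 + 1 = 15686; next = 15685
base 5: 15685 = 5^(5 + 1) + 2·5^2 + 2·5; at 6: 6^(6 + 1) + 2·6^2 + 2·6 = 280020; next = 280019

15685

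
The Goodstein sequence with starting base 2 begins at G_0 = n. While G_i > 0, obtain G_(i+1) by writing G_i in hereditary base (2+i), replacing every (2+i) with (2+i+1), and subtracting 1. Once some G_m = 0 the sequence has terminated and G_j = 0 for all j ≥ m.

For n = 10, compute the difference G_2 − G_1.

(0) 10|_2 = 2^(2 + 1) + 2 ↦ 3^(3 + 1) + 3|_3 = 84 ⇒ 83
(1) 83|_3 = 3^(3 + 1) + 2 ↦ 4^(4 + 1) + 2|_4 = 1026 ⇒ 1025

942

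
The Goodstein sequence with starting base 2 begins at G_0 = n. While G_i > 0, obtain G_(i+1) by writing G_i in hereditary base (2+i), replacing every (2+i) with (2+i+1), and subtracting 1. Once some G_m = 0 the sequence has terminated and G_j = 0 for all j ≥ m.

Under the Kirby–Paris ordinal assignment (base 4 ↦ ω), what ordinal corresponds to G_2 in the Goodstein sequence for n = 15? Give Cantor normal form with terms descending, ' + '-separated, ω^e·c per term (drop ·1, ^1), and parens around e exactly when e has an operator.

base 2: 15 = 2^(2 + 1) + 2^2 + 2 + 1; at 3: 3^(3 + 1) + 3^3 + 3 + 1 = 112; next = 111
base 3: 111 = 3^(3 + 1) + 3^3 + 3; at 4: 4^(4 + 1) + 4^4 + 4 = 1284; next = 1283

ω^(ω + 1) + ω^ω + 3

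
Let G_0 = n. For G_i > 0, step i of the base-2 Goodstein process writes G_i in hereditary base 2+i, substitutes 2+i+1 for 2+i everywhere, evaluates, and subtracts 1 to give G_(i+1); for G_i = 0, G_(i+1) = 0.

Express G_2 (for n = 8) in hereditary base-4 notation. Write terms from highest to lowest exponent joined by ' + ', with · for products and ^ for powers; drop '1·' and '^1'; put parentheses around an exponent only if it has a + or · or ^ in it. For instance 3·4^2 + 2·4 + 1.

8 —HB2→ 2^(2 + 1) —bump→ 3^(3 + 1) = 81 —(−1)→ 80
80 —HB3→ 2·3^3 + 2·3^2 + 2·3 + 2 —bump→ 2·4^4 + 2·4^2 + 2·4 + 2 = 554 —(−1)→ 553
553 —HB4→ 2·4^4 + 2·4^2 + 2·4 + 1 —bump→ 2·5^5 + 2·5^2 + 2·5 + 1 = 6311 —(−1)→ 6310

2·4^4 + 2·4^2 + 2·4 + 1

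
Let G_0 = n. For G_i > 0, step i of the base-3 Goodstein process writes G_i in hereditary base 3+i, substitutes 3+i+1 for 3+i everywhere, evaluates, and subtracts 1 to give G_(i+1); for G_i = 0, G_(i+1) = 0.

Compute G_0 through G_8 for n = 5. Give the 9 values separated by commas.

5, 5, 5, 5, 4, 3, 2, 1, 0

G_0=5  [base 3] 3 + 2  →[3↦4]→  4 + 2 = 6  −1 ⇒ G_1=5
G_1=5  [base 4] 4 + 1  →[4↦5]→  5 + 1 = 6  −1 ⇒ G_2=5
G_2=5  [base 5] 5  →[5↦6]→  6 = 6  −1 ⇒ G_3=5
G_3=5  [base 6] 5  →[6↦7]→  5 = 5  −1 ⇒ G_4=4
G_4=4  [base 7] 4  →[7↦8]→  4 = 4  −1 ⇒ G_5=3
G_5=3  [base 8] 3  →[8↦9]→  3 = 3  −1 ⇒ G_6=2
G_6=2  [base 9] 2  →[9↦10]→  2 = 2  −1 ⇒ G_7=1
G_7=1  [base 10] 1  →[10↦11]→  1 = 1  −1 ⇒ G_8=0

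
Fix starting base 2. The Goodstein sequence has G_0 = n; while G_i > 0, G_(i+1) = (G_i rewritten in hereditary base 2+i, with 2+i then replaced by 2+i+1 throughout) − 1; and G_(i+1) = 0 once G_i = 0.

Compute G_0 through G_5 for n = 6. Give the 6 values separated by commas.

6, 29, 257, 3125, 46655, 98039

(0) 6|_2 = 2^2 + 2 ↦ 3^3 + 3|_3 = 30 ⇒ 29
(1) 29|_3 = 3^3 + 2 ↦ 4^4 + 2|_4 = 258 ⇒ 257
(2) 257|_4 = 4^4 + 1 ↦ 5^5 + 1|_5 = 3126 ⇒ 3125
(3) 3125|_5 = 5^5 ↦ 6^6|_6 = 46656 ⇒ 46655
(4) 46655|_6 = 5·6^5 + 5·6^4 + 5·6^3 + 5·6^2 + 5·6 + 5 ↦ 5·7^5 + 5·7^4 + 5·7^3 + 5·7^2 + 5·7 + 5|_7 = 98040 ⇒ 98039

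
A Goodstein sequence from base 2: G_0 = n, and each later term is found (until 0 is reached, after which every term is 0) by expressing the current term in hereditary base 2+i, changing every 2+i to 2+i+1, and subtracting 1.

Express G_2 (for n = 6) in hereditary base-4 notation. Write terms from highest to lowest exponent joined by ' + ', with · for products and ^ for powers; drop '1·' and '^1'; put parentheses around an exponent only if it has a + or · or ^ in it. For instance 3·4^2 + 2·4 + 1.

4^4 + 1

G_0=6  [base 2] 2^2 + 2  →[2↦3]→  3^3 + 3 = 30  −1 ⇒ G_1=29
G_1=29  [base 3] 3^3 + 2  →[3↦4]→  4^4 + 2 = 258  −1 ⇒ G_2=257
G_2=257  [base 4] 4^4 + 1  →[4↦5]→  5^5 + 1 = 3126  −1 ⇒ G_3=3125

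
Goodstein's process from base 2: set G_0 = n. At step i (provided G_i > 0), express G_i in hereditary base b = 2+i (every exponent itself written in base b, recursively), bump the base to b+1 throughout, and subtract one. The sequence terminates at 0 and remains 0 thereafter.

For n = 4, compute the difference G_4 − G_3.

23

base 2: 4 = 2^2; at 3: 3^3 = 27; next = 26
base 3: 26 = 2·3^2 + 2·3 + 2; at 4: 2·4^2 + 2·4 + 2 = 42; next = 41
base 4: 41 = 2·4^2 + 2·4 + 1; at 5: 2·5^2 + 2·5 + 1 = 61; next = 60
base 5: 60 = 2·5^2 + 2·5; at 6: 2·6^2 + 2·6 = 84; next = 83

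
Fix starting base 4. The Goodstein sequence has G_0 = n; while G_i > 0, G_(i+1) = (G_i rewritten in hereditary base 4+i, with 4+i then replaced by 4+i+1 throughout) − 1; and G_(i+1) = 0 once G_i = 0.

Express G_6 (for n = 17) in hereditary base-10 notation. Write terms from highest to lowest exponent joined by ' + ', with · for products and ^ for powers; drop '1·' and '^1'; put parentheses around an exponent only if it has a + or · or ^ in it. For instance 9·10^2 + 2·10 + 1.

[0] 17 ≡ 4^2 + 1 (base 4). Lift 5: 26. −1: 25.
[1] 25 ≡ 5^2 (base 5). Lift 6: 36. −1: 35.
[2] 35 ≡ 5·6 + 5 (base 6). Lift 7: 40. −1: 39.
[3] 39 ≡ 5·7 + 4 (base 7). Lift 8: 44. −1: 43.
[4] 43 ≡ 5·8 + 3 (base 8). Lift 9: 48. −1: 47.
[5] 47 ≡ 5·9 + 2 (base 9). Lift 10: 52. −1: 51.
[6] 51 ≡ 5·10 + 1 (base 10). Lift 11: 56. −1: 55.

5·10 + 1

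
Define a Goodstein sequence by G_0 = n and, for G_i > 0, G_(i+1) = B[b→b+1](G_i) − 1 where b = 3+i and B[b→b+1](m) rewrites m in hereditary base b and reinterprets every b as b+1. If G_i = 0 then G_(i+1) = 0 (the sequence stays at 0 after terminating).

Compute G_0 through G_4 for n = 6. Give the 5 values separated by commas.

G_0 = 6. HB_3(6) = 2·3. Bump = 8. G_1 = 7.
G_1 = 7. HB_4(7) = 4 + 3. Bump = 8. G_2 = 7.
G_2 = 7. HB_5(7) = 5 + 2. Bump = 8. G_3 = 7.
G_3 = 7. HB_6(7) = 6 + 1. Bump = 8. G_4 = 7.

6, 7, 7, 7, 7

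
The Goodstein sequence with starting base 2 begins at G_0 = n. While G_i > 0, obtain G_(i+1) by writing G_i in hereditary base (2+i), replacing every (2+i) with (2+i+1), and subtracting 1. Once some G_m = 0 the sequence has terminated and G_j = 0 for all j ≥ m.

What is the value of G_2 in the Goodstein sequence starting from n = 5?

step 0: 5 = 2^2 + 1; sub 3 for 2: 3^3 + 1; = 28; G_1 = 28−1 = 27
step 1: 27 = 3^3; sub 4 for 3: 4^4; = 256; G_2 = 256−1 = 255
step 2: 255 = 3·4^3 + 3·4^2 + 3·4 + 3; sub 5 for 4: 3·5^3 + 3·5^2 + 3·5 + 3; = 468; G_3 = 468−1 = 467

255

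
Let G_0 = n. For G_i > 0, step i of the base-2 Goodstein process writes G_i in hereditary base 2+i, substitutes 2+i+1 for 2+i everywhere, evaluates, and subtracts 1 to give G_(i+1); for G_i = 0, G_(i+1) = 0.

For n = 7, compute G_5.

823543

G_0 = 7. HB_2(7) = 2^2 + 2 + 1. Bump = 31. G_1 = 30.
G_1 = 30. HB_3(30) = 3^3 + 3. Bump = 260. G_2 = 259.
G_2 = 259. HB_4(259) = 4^4 + 3. Bump = 3128. G_3 = 3127.
G_3 = 3127. HB_5(3127) = 5^5 + 2. Bump = 46658. G_4 = 46657.
G_4 = 46657. HB_6(46657) = 6^6 + 1. Bump = 823544. G_5 = 823543.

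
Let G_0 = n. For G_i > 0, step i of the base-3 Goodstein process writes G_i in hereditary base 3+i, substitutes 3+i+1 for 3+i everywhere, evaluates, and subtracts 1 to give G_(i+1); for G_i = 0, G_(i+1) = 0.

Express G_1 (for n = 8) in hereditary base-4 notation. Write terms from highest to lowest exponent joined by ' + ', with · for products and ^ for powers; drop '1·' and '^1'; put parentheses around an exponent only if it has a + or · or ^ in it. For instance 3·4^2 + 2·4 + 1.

[0] 8 ≡ 2·3 + 2 (base 3). Lift 4: 10. −1: 9.
[1] 9 ≡ 2·4 + 1 (base 4). Lift 5: 11. −1: 10.

2·4 + 1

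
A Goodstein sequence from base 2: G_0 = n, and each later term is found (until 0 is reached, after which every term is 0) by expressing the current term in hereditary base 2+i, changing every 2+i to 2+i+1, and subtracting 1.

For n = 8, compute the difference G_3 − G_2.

base 2: 8 = 2^(2 + 1); at 3: 3^(3 + 1) = 81; next = 80
base 3: 80 = 2·3^3 + 2·3^2 + 2·3 + 2; at 4: 2·4^4 + 2·4^2 + 2·4 + 2 = 554; next = 553
base 4: 553 = 2·4^4 + 2·4^2 + 2·4 + 1; at 5: 2·5^5 + 2·5^2 + 2·5 + 1 = 6311; next = 6310

5757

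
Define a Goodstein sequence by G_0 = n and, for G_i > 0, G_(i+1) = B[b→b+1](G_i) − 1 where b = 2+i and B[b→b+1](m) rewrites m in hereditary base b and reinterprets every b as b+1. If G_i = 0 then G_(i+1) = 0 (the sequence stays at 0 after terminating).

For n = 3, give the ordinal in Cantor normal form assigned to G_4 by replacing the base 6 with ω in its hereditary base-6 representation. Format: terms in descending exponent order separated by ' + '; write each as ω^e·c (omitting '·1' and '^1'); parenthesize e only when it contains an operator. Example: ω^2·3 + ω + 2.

base 2: 3 = 2 + 1; at 3: 3 + 1 = 4; next = 3
base 3: 3 = 3; at 4: 4 = 4; next = 3
base 4: 3 = 3; at 5: 3 = 3; next = 2
base 5: 2 = 2; at 6: 2 = 2; next = 1
base 6: 1 = 1; at 7: 1 = 1; next = 0

1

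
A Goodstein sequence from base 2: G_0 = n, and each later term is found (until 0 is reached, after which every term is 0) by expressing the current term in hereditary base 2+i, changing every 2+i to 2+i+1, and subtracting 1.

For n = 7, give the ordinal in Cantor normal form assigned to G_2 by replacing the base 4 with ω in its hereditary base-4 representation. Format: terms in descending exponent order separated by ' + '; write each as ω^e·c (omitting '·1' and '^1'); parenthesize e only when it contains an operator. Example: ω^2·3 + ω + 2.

7 —HB2→ 2^2 + 2 + 1 —bump→ 3^3 + 3 + 1 = 31 —(−1)→ 30
30 —HB3→ 3^3 + 3 —bump→ 4^4 + 4 = 260 —(−1)→ 259
259 —HB4→ 4^4 + 3 —bump→ 5^5 + 3 = 3128 —(−1)→ 3127

ω^ω + 3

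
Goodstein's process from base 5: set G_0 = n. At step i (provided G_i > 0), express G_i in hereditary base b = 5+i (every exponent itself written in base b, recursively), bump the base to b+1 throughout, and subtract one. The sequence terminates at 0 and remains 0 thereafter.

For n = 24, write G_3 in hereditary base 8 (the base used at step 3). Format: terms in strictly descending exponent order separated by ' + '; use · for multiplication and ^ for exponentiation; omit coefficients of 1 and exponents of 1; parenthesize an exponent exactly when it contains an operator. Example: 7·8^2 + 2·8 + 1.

4·8 + 1

G_0=24  [base 5] 4·5 + 4  →[5↦6]→  4·6 + 4 = 28  −1 ⇒ G_1=27
G_1=27  [base 6] 4·6 + 3  →[6↦7]→  4·7 + 3 = 31  −1 ⇒ G_2=30
G_2=30  [base 7] 4·7 + 2  →[7↦8]→  4·8 + 2 = 34  −1 ⇒ G_3=33
G_3=33  [base 8] 4·8 + 1  →[8↦9]→  4·9 + 1 = 37  −1 ⇒ G_4=36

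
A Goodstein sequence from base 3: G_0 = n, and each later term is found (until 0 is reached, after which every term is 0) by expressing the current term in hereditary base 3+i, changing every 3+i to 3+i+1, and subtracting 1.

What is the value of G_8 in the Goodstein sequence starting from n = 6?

G_0=6  [base 3] 2·3  →[3↦4]→  2·4 = 8  −1 ⇒ G_1=7
G_1=7  [base 4] 4 + 3  →[4↦5]→  5 + 3 = 8  −1 ⇒ G_2=7
G_2=7  [base 5] 5 + 2  →[5↦6]→  6 + 2 = 8  −1 ⇒ G_3=7
G_3=7  [base 6] 6 + 1  →[6↦7]→  7 + 1 = 8  −1 ⇒ G_4=7
G_4=7  [base 7] 7  →[7↦8]→  8 = 8  −1 ⇒ G_5=7
G_5=7  [base 8] 7  →[8↦9]→  7 = 7  −1 ⇒ G_6=6
G_6=6  [base 9] 6  →[9↦10]→  6 = 6  −1 ⇒ G_7=5
G_7=5  [base 10] 5  →[10↦11]→  5 = 5  −1 ⇒ G_8=4

4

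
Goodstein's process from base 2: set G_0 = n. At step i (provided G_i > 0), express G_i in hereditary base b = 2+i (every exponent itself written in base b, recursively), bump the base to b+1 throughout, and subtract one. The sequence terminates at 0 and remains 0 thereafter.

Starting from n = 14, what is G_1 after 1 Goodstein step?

step 0: 14 = 2^(2 + 1) + 2^2 + 2; sub 3 for 2: 3^(3 + 1) + 3^3 + 3; = 111; G_1 = 111−1 = 110
step 1: 110 = 3^(3 + 1) + 3^3 + 2; sub 4 for 3: 4^(4 + 1) + 4^4 + 2; = 1282; G_2 = 1282−1 = 1281

110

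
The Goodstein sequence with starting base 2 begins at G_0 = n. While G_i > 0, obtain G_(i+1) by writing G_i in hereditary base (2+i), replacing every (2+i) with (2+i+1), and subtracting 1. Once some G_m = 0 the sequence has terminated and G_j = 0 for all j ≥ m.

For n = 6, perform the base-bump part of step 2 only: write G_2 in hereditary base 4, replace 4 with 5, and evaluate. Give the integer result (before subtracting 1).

3126

6 —HB2→ 2^2 + 2 —bump→ 3^3 + 3 = 30 —(−1)→ 29
29 —HB3→ 3^3 + 2 —bump→ 4^4 + 2 = 258 —(−1)→ 257
257 —HB4→ 4^4 + 1 —bump→ 5^5 + 1 = 3126 —(−1)→ 3125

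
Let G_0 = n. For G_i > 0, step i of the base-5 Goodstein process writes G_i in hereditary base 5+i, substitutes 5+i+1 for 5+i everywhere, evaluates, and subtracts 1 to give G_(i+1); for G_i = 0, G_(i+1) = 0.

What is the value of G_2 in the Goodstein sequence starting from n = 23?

(0) 23|_5 = 4·5 + 3 ↦ 4·6 + 3|_6 = 27 ⇒ 26
(1) 26|_6 = 4·6 + 2 ↦ 4·7 + 2|_7 = 30 ⇒ 29
(2) 29|_7 = 4·7 + 1 ↦ 4·8 + 1|_8 = 33 ⇒ 32

29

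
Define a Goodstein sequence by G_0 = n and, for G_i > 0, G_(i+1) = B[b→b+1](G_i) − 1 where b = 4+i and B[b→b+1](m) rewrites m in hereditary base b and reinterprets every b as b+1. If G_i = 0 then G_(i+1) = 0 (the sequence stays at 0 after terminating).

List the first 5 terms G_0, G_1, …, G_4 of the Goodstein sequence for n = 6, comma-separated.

base 4: 6 = 4 + 2; at 5: 5 + 2 = 7; next = 6
base 5: 6 = 5 + 1; at 6: 6 + 1 = 7; next = 6
base 6: 6 = 6; at 7: 7 = 7; next = 6
base 7: 6 = 6; at 8: 6 = 6; next = 5

6, 6, 6, 6, 5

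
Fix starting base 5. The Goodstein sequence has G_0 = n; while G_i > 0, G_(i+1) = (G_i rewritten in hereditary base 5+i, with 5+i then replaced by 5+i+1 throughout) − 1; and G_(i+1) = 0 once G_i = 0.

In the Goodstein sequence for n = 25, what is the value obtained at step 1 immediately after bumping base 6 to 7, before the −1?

40

G_0 = 25. HB_5(25) = 5^2. Bump = 36. G_1 = 35.
G_1 = 35. HB_6(35) = 5·6 + 5. Bump = 40. G_2 = 39.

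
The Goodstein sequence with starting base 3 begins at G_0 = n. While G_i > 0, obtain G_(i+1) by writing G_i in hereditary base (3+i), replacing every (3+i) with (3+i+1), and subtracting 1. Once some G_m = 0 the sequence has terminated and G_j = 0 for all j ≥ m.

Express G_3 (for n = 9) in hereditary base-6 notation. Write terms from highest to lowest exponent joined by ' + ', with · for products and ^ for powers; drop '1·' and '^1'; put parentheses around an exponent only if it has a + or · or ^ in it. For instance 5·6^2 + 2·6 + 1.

base 3: 9 = 3^2; at 4: 4^2 = 16; next = 15
base 4: 15 = 3·4 + 3; at 5: 3·5 + 3 = 18; next = 17
base 5: 17 = 3·5 + 2; at 6: 3·6 + 2 = 20; next = 19
base 6: 19 = 3·6 + 1; at 7: 3·7 + 1 = 22; next = 21

3·6 + 1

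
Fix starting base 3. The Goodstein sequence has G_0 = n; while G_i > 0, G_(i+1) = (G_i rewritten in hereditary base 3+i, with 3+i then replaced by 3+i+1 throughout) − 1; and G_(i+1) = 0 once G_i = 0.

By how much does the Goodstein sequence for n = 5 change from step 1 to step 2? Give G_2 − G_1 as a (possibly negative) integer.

0

G_0=5  [base 3] 3 + 2  →[3↦4]→  4 + 2 = 6  −1 ⇒ G_1=5
G_1=5  [base 4] 4 + 1  →[4↦5]→  5 + 1 = 6  −1 ⇒ G_2=5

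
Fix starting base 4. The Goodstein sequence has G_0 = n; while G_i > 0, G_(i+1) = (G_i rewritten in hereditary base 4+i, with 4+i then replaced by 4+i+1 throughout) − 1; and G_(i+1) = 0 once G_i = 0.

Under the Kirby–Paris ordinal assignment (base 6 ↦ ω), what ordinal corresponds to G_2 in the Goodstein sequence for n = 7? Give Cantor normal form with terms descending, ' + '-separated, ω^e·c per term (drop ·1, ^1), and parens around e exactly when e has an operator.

i=0: 7 = 4 + 3 (b=4); 4→5: 5 + 3 = 8; 8−1 = 7
i=1: 7 = 5 + 2 (b=5); 5→6: 6 + 2 = 8; 8−1 = 7

ω + 1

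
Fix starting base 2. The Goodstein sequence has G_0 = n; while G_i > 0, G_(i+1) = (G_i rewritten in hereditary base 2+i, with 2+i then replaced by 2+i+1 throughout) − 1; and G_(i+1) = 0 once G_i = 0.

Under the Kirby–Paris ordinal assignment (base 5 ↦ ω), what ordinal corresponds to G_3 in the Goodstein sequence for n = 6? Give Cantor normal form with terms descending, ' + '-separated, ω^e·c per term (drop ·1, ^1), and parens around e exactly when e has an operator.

ω^ω

base 2: 6 = 2^2 + 2; at 3: 3^3 + 3 = 30; next = 29
base 3: 29 = 3^3 + 2; at 4: 4^4 + 2 = 258; next = 257
base 4: 257 = 4^4 + 1; at 5: 5^5 + 1 = 3126; next = 3125
base 5: 3125 = 5^5; at 6: 6^6 = 46656; next = 46655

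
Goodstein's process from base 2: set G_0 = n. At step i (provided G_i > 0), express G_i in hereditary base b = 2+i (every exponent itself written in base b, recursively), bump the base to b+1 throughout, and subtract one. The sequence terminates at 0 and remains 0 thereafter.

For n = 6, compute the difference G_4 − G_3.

43530

base 2: 6 = 2^2 + 2; at 3: 3^3 + 3 = 30; next = 29
base 3: 29 = 3^3 + 2; at 4: 4^4 + 2 = 258; next = 257
base 4: 257 = 4^4 + 1; at 5: 5^5 + 1 = 3126; next = 3125
base 5: 3125 = 5^5; at 6: 6^6 = 46656; next = 46655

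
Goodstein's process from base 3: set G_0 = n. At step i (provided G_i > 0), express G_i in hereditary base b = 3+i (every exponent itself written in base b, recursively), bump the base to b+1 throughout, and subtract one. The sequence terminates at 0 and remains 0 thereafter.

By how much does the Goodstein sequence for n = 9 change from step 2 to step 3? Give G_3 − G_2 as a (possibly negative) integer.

2

i=0: 9 = 3^2 (b=3); 3→4: 4^2 = 16; 16−1 = 15
i=1: 15 = 3·4 + 3 (b=4); 4→5: 3·5 + 3 = 18; 18−1 = 17
i=2: 17 = 3·5 + 2 (b=5); 5→6: 3·6 + 2 = 20; 20−1 = 19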